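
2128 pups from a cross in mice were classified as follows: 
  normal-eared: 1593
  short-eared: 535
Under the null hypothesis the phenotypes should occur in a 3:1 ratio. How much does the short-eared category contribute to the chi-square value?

0.017

The 3:1 ratio has 4 parts, so with N = 2128 the expected counts are:
  normal-eared: 2128 × 3/4 = 1596
  short-eared: 2128 × 1/4 = 532
Contribution of short-eared: (535 − 532)² / 532 = 0.0169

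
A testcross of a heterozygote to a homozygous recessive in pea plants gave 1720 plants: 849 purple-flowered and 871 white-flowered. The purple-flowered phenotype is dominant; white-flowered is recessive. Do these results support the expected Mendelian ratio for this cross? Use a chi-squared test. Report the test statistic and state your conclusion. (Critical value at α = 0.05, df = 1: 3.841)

0.281; consistent

A testcross of a heterozygote (Aa × aa) gives a 1:1 phenotypic ratio.
Total ratio parts = 2. Expected numbers out of 1720:
  purple-flowered: 1720 × 1/2 = 860
  white-flowered: 1720 × 1/2 = 860
χ² = Σ (O − E)² / E
  purple-flowered: (849 − 860)² / 860 = 0.1407
  white-flowered: (871 − 860)² / 860 = 0.1407
χ² = 0.1407 + 0.1407 = 0.2814 ≈ 0.281
Degrees of freedom = 2 − 1 = 1; critical value at α = 0.05 is 3.841.
Since 0.281 < 3.841, we fail to reject the null hypothesis — the data are consistent with the 1:1 ratio.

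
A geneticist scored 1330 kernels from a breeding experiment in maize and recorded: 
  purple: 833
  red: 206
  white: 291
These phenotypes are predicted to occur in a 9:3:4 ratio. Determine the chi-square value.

Expected counts for N = 1330 under a 9:3:4 ratio (total parts = 16):
  purple: 1330 × 9/16 = 748.125
  red: 1330 × 3/16 = 249.375
  white: 1330 × 4/16 = 332.5
χ² = Σ (O − E)² / E
  purple: (833 − 748.125)² / 748.125 = 9.6291
  red: (206 − 249.375)² / 249.375 = 7.5444
  white: (291 − 332.5)² / 332.5 = 5.1797
χ² = 9.6291 + 7.5444 + 5.1797 = 22.3532 ≈ 22.353

22.353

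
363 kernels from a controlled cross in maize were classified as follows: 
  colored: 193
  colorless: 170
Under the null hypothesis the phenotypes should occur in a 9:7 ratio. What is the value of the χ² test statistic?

Expected counts for N = 363 under a 9:7 ratio (total parts = 16):
  colored: 363 × 9/16 = 204.1875
  colorless: 363 × 7/16 = 158.8125
χ² = Σ (O − E)² / E
  colored: (193 − 204.1875)² / 204.1875 = 0.6130
  colorless: (170 − 158.8125)² / 158.8125 = 0.7881
χ² = 0.6130 + 0.7881 = 1.4011 ≈ 1.401

1.401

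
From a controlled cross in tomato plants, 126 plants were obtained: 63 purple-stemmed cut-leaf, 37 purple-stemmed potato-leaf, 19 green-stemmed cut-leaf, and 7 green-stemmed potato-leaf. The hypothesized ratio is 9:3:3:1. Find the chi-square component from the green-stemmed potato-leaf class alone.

0.097

Under the 9:3:3:1 hypothesis (Σ ratio = 16, N = 126):
  purple-stemmed cut-leaf: 126 × 9/16 = 70.875
  purple-stemmed potato-leaf: 126 × 3/16 = 23.625
  green-stemmed cut-leaf: 126 × 3/16 = 23.625
  green-stemmed potato-leaf: 126 × 1/16 = 7.875
Contribution of green-stemmed potato-leaf: (7 − 7.875)² / 7.875 = 0.0972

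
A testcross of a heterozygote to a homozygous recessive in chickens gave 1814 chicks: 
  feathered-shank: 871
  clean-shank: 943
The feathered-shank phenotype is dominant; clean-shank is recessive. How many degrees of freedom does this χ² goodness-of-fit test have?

A testcross of a heterozygote (Aa × aa) gives a 1:1 phenotypic ratio.
A goodness-of-fit test with 2 phenotype classes has df = 2 − 1 = 1.

1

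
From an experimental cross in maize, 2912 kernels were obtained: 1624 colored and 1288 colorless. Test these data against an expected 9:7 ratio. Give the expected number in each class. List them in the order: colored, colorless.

1638, 1274

The 9:7 ratio has 16 parts, so with N = 2912 the expected counts are:
  colored: 2912 × 9/16 = 1638
  colorless: 2912 × 7/16 = 1274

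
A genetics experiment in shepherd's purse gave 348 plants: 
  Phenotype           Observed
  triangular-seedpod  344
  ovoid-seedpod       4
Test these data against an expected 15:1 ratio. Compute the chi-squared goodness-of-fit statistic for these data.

Under the 15:1 hypothesis (Σ ratio = 16, N = 348):
  triangular-seedpod: 348 × 15/16 = 326.25
  ovoid-seedpod: 348 × 1/16 = 21.75
χ² = Σ (O − E)² / E
  triangular-seedpod: (344 − 326.25)² / 326.25 = 0.9657
  ovoid-seedpod: (4 − 21.75)² / 21.75 = 14.4856
χ² = 0.9657 + 14.4856 = 15.4513 ≈ 15.451

15.451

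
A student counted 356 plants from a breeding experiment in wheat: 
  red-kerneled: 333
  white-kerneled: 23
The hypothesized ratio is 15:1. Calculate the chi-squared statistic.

0.027

Expected counts for N = 356 under a 15:1 ratio (total parts = 16):
  red-kerneled: 356 × 15/16 = 333.75
  white-kerneled: 356 × 1/16 = 22.25
χ² = Σ (O − E)² / E
  red-kerneled: (333 − 333.75)² / 333.75 = 0.0017
  white-kerneled: (23 − 22.25)² / 22.25 = 0.0253
χ² = 0.0017 + 0.0253 = 0.027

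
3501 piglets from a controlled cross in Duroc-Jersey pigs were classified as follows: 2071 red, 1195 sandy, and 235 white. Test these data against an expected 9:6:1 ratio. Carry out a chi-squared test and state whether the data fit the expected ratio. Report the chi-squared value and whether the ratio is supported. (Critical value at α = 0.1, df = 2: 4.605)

17.032; not consistent

Expected counts for N = 3501 under a 9:6:1 ratio (total parts = 16):
  red: 3501 × 9/16 = 1969.3125
  sandy: 3501 × 6/16 = 1312.875
  white: 3501 × 1/16 = 218.8125
χ² = Σ (O − E)² / E
  red: (2071 − 1969.3125)² / 1969.3125 = 5.2507
  sandy: (1195 − 1312.875)² / 1312.875 = 10.5833
  white: (235 − 218.8125)² / 218.8125 = 1.1975
χ² = 5.2507 + 10.5833 + 1.1975 = 17.0315 ≈ 17.032
Degrees of freedom = 3 − 1 = 2; critical value at α = 0.1 is 4.605.
Since 17.032 > 4.605, we reject the null hypothesis — the data do not fit the 9:6:1 ratio.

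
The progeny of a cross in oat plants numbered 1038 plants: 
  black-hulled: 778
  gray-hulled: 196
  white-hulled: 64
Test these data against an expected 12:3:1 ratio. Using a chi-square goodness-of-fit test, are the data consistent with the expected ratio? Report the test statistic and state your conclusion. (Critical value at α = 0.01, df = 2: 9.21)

0.022; consistent

The 12:3:1 ratio has 16 parts, so with N = 1038 the expected counts are:
  black-hulled: 1038 × 12/16 = 778.5
  gray-hulled: 1038 × 3/16 = 194.625
  white-hulled: 1038 × 1/16 = 64.875
χ² = Σ (O − E)² / E
  black-hulled: (778 − 778.5)² / 778.5 = 0.0003
  gray-hulled: (196 − 194.625)² / 194.625 = 0.0097
  white-hulled: (64 − 64.875)² / 64.875 = 0.0118
χ² = 0.0003 + 0.0097 + 0.0118 = 0.0218 ≈ 0.022
Degrees of freedom = 3 − 1 = 2; critical value at α = 0.01 is 9.21.
Since 0.022 < 9.21, we fail to reject the null hypothesis — the data are consistent with the 12:3:1 ratio.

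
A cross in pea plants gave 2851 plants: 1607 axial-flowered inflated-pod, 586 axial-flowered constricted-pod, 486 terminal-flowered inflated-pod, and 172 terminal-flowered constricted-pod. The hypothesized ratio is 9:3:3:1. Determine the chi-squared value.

9.583

Expected counts for N = 2851 under a 9:3:3:1 ratio (total parts = 16):
  axial-flowered inflated-pod: 2851 × 9/16 = 1603.6875
  axial-flowered constricted-pod: 2851 × 3/16 = 534.5625
  terminal-flowered inflated-pod: 2851 × 3/16 = 534.5625
  terminal-flowered constricted-pod: 2851 × 1/16 = 178.1875
χ² = Σ (O − E)² / E
  axial-flowered inflated-pod: (1607 − 1603.6875)² / 1603.6875 = 0.0068
  axial-flowered constricted-pod: (586 − 534.5625)² / 534.5625 = 4.9495
  terminal-flowered inflated-pod: (486 − 534.5625)² / 534.5625 = 4.4117
  terminal-flowered constricted-pod: (172 − 178.1875)² / 178.1875 = 0.2149
χ² = 0.0068 + 4.9495 + 4.4117 + 0.2149 = 9.5829 ≈ 9.583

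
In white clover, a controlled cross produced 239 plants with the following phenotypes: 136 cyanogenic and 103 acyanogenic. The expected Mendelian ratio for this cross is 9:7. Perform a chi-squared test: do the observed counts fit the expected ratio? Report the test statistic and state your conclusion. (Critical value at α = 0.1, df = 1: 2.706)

0.042; consistent

The 9:7 ratio has 16 parts, so with N = 239 the expected counts are:
  cyanogenic: 239 × 9/16 = 134.4375
  acyanogenic: 239 × 7/16 = 104.5625
χ² = Σ (O − E)² / E
  cyanogenic: (136 − 134.4375)² / 134.4375 = 0.0182
  acyanogenic: (103 − 104.5625)² / 104.5625 = 0.0233
χ² = 0.0182 + 0.0233 = 0.0415 ≈ 0.042
Degrees of freedom = 2 − 1 = 1; critical value at α = 0.1 is 2.706.
Since 0.042 < 2.706, we fail to reject the null hypothesis — the data are consistent with the 9:7 ratio.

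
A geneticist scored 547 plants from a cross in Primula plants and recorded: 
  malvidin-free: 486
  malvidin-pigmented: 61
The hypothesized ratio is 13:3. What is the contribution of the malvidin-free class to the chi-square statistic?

Total ratio parts = 16. Expected numbers out of 547:
  malvidin-free: 547 × 13/16 = 444.4375
  malvidin-pigmented: 547 × 3/16 = 102.5625
Contribution of malvidin-free: (486 − 444.4375)² / 444.4375 = 3.8868

3.887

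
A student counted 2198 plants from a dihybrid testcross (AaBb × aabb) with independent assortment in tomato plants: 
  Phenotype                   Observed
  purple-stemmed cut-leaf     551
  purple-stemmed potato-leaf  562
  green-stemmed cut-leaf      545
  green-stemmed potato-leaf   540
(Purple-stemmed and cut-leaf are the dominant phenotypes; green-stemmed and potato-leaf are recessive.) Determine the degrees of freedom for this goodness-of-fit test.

A dihybrid testcross with independent assortment gives a 1:1:1:1 ratio.
A goodness-of-fit test with 4 phenotype classes has df = 4 − 1 = 3.

3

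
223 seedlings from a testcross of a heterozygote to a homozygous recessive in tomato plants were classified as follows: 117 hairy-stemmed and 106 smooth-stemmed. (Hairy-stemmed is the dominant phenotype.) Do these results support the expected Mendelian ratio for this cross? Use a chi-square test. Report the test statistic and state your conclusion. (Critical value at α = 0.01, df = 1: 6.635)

A testcross of a heterozygote (Aa × aa) gives a 1:1 phenotypic ratio.
Total ratio parts = 2. Expected numbers out of 223:
  hairy-stemmed: 223 × 1/2 = 111.5
  smooth-stemmed: 223 × 1/2 = 111.5
χ² = Σ (O − E)² / E
  hairy-stemmed: (117 − 111.5)² / 111.5 = 0.2713
  smooth-stemmed: (106 − 111.5)² / 111.5 = 0.2713
χ² = 0.2713 + 0.2713 = 0.5426 ≈ 0.543
Degrees of freedom = 2 − 1 = 1; critical value at α = 0.01 is 6.635.
Since 0.543 < 6.635, we fail to reject the null hypothesis — the data are consistent with the 1:1 ratio.

0.543; consistent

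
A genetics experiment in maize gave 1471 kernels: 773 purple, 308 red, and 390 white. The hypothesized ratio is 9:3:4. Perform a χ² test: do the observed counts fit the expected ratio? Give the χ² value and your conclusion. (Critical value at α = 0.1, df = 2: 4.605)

Total ratio parts = 16. Expected numbers out of 1471:
  purple: 1471 × 9/16 = 827.4375
  red: 1471 × 3/16 = 275.8125
  white: 1471 × 4/16 = 367.75
χ² = Σ (O − E)² / E
  purple: (773 − 827.4375)² / 827.4375 = 3.5815
  red: (308 − 275.8125)² / 275.8125 = 3.7563
  white: (390 − 367.75)² / 367.75 = 1.3462
χ² = 3.5815 + 3.7563 + 1.3462 = 8.684
Degrees of freedom = 3 − 1 = 2; critical value at α = 0.1 is 4.605.
Since 8.684 > 4.605, we reject the null hypothesis — the data do not fit the 9:3:4 ratio.

8.684; not consistent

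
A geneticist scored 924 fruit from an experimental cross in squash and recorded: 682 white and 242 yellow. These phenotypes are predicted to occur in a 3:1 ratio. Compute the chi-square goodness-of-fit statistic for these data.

0.698

The 3:1 ratio has 4 parts, so with N = 924 the expected counts are:
  white: 924 × 3/4 = 693
  yellow: 924 × 1/4 = 231
χ² = Σ (O − E)² / E
  white: (682 − 693)² / 693 = 0.1746
  yellow: (242 − 231)² / 231 = 0.5238
χ² = 0.1746 + 0.5238 = 0.6984 ≈ 0.698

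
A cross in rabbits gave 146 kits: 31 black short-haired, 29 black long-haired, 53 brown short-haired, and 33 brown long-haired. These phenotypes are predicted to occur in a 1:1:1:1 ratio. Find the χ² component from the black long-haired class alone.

1.541

Expected counts for N = 146 under a 1:1:1:1 ratio (total parts = 4):
  black short-haired: 146 × 1/4 = 36.5
  black long-haired: 146 × 1/4 = 36.5
  brown short-haired: 146 × 1/4 = 36.5
  brown long-haired: 146 × 1/4 = 36.5
Contribution of black long-haired: (29 − 36.5)² / 36.5 = 1.5411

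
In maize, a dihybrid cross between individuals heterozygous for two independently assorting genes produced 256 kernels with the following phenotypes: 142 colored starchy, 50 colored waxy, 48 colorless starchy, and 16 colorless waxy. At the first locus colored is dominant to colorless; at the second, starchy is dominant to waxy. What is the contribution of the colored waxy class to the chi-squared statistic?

A dihybrid F₂ with independent assortment and complete dominance at both loci gives a 9:3:3:1 phenotypic ratio.
The 9:3:3:1 ratio has 16 parts, so with N = 256 the expected counts are:
  colored starchy: 256 × 9/16 = 144
  colored waxy: 256 × 3/16 = 48
  colorless starchy: 256 × 3/16 = 48
  colorless waxy: 256 × 1/16 = 16
Contribution of colored waxy: (50 − 48)² / 48 = 0.0833

0.083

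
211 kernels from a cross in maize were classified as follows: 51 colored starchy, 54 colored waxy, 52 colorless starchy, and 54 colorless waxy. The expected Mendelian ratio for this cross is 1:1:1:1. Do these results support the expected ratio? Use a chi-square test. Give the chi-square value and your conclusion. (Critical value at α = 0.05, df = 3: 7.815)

The 1:1:1:1 ratio has 4 parts, so with N = 211 the expected counts are:
  colored starchy: 211 × 1/4 = 52.75
  colored waxy: 211 × 1/4 = 52.75
  colorless starchy: 211 × 1/4 = 52.75
  colorless waxy: 211 × 1/4 = 52.75
χ² = Σ (O − E)² / E
  colored starchy: (51 − 52.75)² / 52.75 = 0.0581
  colored waxy: (54 − 52.75)² / 52.75 = 0.0296
  colorless starchy: (52 − 52.75)² / 52.75 = 0.0107
  colorless waxy: (54 − 52.75)² / 52.75 = 0.0296
χ² = 0.0581 + 0.0296 + 0.0107 + 0.0296 = 0.128
Degrees of freedom = 4 − 1 = 3; critical value at α = 0.05 is 7.815.
Since 0.128 < 7.815, we fail to reject the null hypothesis — the data are consistent with the 1:1:1:1 ratio.

0.128; consistent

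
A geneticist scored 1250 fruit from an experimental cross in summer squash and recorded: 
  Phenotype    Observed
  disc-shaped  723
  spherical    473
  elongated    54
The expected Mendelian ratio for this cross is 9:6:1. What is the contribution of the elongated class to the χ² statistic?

Under the 9:6:1 hypothesis (Σ ratio = 16, N = 1250):
  disc-shaped: 1250 × 9/16 = 703.125
  spherical: 1250 × 6/16 = 468.75
  elongated: 1250 × 1/16 = 78.125
Contribution of elongated: (54 − 78.125)² / 78.125 = 7.4498

7.450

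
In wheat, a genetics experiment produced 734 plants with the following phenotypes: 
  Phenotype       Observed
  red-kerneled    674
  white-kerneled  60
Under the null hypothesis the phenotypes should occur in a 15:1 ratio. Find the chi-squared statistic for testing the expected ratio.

4.639

The 15:1 ratio has 16 parts, so with N = 734 the expected counts are:
  red-kerneled: 734 × 15/16 = 688.125
  white-kerneled: 734 × 1/16 = 45.875
χ² = Σ (O − E)² / E
  red-kerneled: (674 − 688.125)² / 688.125 = 0.2899
  white-kerneled: (60 − 45.875)² / 45.875 = 4.3491
χ² = 0.2899 + 4.3491 = 4.639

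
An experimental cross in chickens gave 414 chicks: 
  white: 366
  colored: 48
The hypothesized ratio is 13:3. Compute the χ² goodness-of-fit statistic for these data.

Expected counts for N = 414 under a 13:3 ratio (total parts = 16):
  white: 414 × 13/16 = 336.375
  colored: 414 × 3/16 = 77.625
χ² = Σ (O − E)² / E
  white: (366 − 336.375)² / 336.375 = 2.6091
  colored: (48 − 77.625)² / 77.625 = 11.3062
χ² = 2.6091 + 11.3062 = 13.9153 ≈ 13.915

13.915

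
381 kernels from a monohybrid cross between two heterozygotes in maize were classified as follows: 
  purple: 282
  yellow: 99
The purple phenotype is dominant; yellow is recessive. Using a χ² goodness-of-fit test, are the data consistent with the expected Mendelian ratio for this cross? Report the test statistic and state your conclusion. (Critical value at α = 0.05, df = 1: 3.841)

For a monohybrid cross between heterozygotes with complete dominance, the expected phenotypic ratio is 3:1.
Total ratio parts = 4. Expected numbers out of 381:
  purple: 381 × 3/4 = 285.75
  yellow: 381 × 1/4 = 95.25
χ² = Σ (O − E)² / E
  purple: (282 − 285.75)² / 285.75 = 0.0492
  yellow: (99 − 95.25)² / 95.25 = 0.1476
χ² = 0.0492 + 0.1476 = 0.1968 ≈ 0.197
Degrees of freedom = 2 − 1 = 1; critical value at α = 0.05 is 3.841.
Since 0.197 < 3.841, we fail to reject the null hypothesis — the data are consistent with the 3:1 ratio.

0.197; consistent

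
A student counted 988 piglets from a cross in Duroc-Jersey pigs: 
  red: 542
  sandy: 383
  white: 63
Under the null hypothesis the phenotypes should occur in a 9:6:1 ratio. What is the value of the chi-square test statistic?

0.787

The 9:6:1 ratio has 16 parts, so with N = 988 the expected counts are:
  red: 988 × 9/16 = 555.75
  sandy: 988 × 6/16 = 370.5
  white: 988 × 1/16 = 61.75
χ² = Σ (O − E)² / E
  red: (542 − 555.75)² / 555.75 = 0.3402
  sandy: (383 − 370.5)² / 370.5 = 0.4217
  white: (63 − 61.75)² / 61.75 = 0.0253
χ² = 0.3402 + 0.4217 + 0.0253 = 0.7872 ≈ 0.787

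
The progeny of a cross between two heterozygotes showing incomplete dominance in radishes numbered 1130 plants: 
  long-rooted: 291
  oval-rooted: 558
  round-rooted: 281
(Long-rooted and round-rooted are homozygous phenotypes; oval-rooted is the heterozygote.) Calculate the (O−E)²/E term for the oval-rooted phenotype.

0.087

With incomplete dominance, a heterozygote × heterozygote cross gives a 1:2:1 phenotypic ratio.
The 1:2:1 ratio has 4 parts, so with N = 1130 the expected counts are:
  long-rooted: 1130 × 1/4 = 282.5
  oval-rooted: 1130 × 2/4 = 565
  round-rooted: 1130 × 1/4 = 282.5
Contribution of oval-rooted: (558 − 565)² / 565 = 0.0867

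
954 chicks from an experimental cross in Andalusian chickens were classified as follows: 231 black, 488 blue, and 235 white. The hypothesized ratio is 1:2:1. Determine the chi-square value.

The 1:2:1 ratio has 4 parts, so with N = 954 the expected counts are:
  black: 954 × 1/4 = 238.5
  blue: 954 × 2/4 = 477
  white: 954 × 1/4 = 238.5
χ² = Σ (O − E)² / E
  black: (231 − 238.5)² / 238.5 = 0.2358
  blue: (488 − 477)² / 477 = 0.2537
  white: (235 − 238.5)² / 238.5 = 0.0514
χ² = 0.2358 + 0.2537 + 0.0514 = 0.5409 ≈ 0.541

0.541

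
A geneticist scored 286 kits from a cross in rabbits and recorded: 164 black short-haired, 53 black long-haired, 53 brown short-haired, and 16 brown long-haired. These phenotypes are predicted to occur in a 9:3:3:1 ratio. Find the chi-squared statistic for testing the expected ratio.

0.272

Under the 9:3:3:1 hypothesis (Σ ratio = 16, N = 286):
  black short-haired: 286 × 9/16 = 160.875
  black long-haired: 286 × 3/16 = 53.625
  brown short-haired: 286 × 3/16 = 53.625
  brown long-haired: 286 × 1/16 = 17.875
χ² = Σ (O − E)² / E
  black short-haired: (164 − 160.875)² / 160.875 = 0.0607
  black long-haired: (53 − 53.625)² / 53.625 = 0.0073
  brown short-haired: (53 − 53.625)² / 53.625 = 0.0073
  brown long-haired: (16 − 17.875)² / 17.875 = 0.1967
χ² = 0.0607 + 0.0073 + 0.0073 + 0.1967 = 0.272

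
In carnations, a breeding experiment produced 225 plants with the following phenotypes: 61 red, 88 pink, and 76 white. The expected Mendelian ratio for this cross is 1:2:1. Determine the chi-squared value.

12.671

Under the 1:2:1 hypothesis (Σ ratio = 4, N = 225):
  red: 225 × 1/4 = 56.25
  pink: 225 × 2/4 = 112.5
  white: 225 × 1/4 = 56.25
χ² = Σ (O − E)² / E
  red: (61 − 56.25)² / 56.25 = 0.4011
  pink: (88 − 112.5)² / 112.5 = 5.3356
  white: (76 − 56.25)² / 56.25 = 6.9344
χ² = 0.4011 + 5.3356 + 6.9344 = 12.6711 ≈ 12.671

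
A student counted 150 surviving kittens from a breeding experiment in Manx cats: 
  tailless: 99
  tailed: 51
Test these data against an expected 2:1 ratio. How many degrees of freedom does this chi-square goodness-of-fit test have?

1

A goodness-of-fit test with 2 phenotype classes has df = 2 − 1 = 1.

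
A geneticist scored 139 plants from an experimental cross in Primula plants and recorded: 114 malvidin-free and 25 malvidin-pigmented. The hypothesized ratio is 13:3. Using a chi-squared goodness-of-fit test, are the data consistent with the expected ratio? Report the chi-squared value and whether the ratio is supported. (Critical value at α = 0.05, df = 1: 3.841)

Under the 13:3 hypothesis (Σ ratio = 16, N = 139):
  malvidin-free: 139 × 13/16 = 112.9375
  malvidin-pigmented: 139 × 3/16 = 26.0625
χ² = Σ (O − E)² / E
  malvidin-free: (114 − 112.9375)² / 112.9375 = 0.0100
  malvidin-pigmented: (25 − 26.0625)² / 26.0625 = 0.0433
χ² = 0.0100 + 0.0433 = 0.0533 ≈ 0.053
Degrees of freedom = 2 − 1 = 1; critical value at α = 0.05 is 3.841.
Since 0.053 < 3.841, we fail to reject the null hypothesis — the data are consistent with the 13:3 ratio.

0.053; consistent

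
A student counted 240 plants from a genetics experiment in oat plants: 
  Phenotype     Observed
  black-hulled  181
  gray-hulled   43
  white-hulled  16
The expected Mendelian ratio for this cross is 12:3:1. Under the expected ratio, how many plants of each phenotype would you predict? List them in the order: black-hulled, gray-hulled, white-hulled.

Under the 12:3:1 hypothesis (Σ ratio = 16, N = 240):
  black-hulled: 240 × 12/16 = 180
  gray-hulled: 240 × 3/16 = 45
  white-hulled: 240 × 1/16 = 15

180, 45, 15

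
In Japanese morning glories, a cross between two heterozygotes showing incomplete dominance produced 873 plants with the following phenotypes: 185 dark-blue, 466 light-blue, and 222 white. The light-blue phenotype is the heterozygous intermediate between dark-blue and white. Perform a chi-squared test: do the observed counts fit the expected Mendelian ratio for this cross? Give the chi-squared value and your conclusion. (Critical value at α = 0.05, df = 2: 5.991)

With incomplete dominance, a heterozygote × heterozygote cross gives a 1:2:1 phenotypic ratio.
Expected counts for N = 873 under a 1:2:1 ratio (total parts = 4):
  dark-blue: 873 × 1/4 = 218.25
  light-blue: 873 × 2/4 = 436.5
  white: 873 × 1/4 = 218.25
χ² = Σ (O − E)² / E
  dark-blue: (185 − 218.25)² / 218.25 = 5.0656
  light-blue: (466 − 436.5)² / 436.5 = 1.9937
  white: (222 − 218.25)² / 218.25 = 0.0644
χ² = 5.0656 + 1.9937 + 0.0644 = 7.1237 ≈ 7.124
Degrees of freedom = 3 − 1 = 2; critical value at α = 0.05 is 5.991.
Since 7.124 > 5.991, we reject the null hypothesis — the data do not fit the 1:2:1 ratio.

7.124; not consistent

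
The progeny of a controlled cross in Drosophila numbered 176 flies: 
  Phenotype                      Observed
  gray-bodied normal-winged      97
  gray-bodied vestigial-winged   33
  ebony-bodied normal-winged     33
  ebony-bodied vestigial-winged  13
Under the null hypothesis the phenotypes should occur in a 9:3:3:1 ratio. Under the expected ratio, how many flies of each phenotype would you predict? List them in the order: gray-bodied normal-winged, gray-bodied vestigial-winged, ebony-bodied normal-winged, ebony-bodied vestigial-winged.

The 9:3:3:1 ratio has 16 parts, so with N = 176 the expected counts are:
  gray-bodied normal-winged: 176 × 9/16 = 99
  gray-bodied vestigial-winged: 176 × 3/16 = 33
  ebony-bodied normal-winged: 176 × 3/16 = 33
  ebony-bodied vestigial-winged: 176 × 1/16 = 11

99, 33, 33, 11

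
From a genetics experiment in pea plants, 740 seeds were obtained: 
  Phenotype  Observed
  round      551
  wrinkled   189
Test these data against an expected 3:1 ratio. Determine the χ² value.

Total ratio parts = 4. Expected numbers out of 740:
  round: 740 × 3/4 = 555
  wrinkled: 740 × 1/4 = 185
χ² = Σ (O − E)² / E
  round: (551 − 555)² / 555 = 0.0288
  wrinkled: (189 − 185)² / 185 = 0.0865
χ² = 0.0288 + 0.0865 = 0.1153 ≈ 0.115

0.115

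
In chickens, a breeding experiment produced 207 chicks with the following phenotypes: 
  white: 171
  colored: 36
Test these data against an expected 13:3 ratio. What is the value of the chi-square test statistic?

The 13:3 ratio has 16 parts, so with N = 207 the expected counts are:
  white: 207 × 13/16 = 168.1875
  colored: 207 × 3/16 = 38.8125
χ² = Σ (O − E)² / E
  white: (171 − 168.1875)² / 168.1875 = 0.0470
  colored: (36 − 38.8125)² / 38.8125 = 0.2038
χ² = 0.0470 + 0.2038 = 0.2508 ≈ 0.251

0.251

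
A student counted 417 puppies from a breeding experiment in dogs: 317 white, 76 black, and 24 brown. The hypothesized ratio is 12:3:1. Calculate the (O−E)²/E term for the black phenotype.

The 12:3:1 ratio has 16 parts, so with N = 417 the expected counts are:
  white: 417 × 12/16 = 312.75
  black: 417 × 3/16 = 78.1875
  brown: 417 × 1/16 = 26.0625
Contribution of black: (76 − 78.1875)² / 78.1875 = 0.0612

0.061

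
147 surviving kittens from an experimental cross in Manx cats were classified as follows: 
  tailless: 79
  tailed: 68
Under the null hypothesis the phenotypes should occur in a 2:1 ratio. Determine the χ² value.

11.051

Under the 2:1 hypothesis (Σ ratio = 3, N = 147):
  tailless: 147 × 2/3 = 98
  tailed: 147 × 1/3 = 49
χ² = Σ (O − E)² / E
  tailless: (79 − 98)² / 98 = 3.6837
  tailed: (68 − 49)² / 49 = 7.3673
χ² = 3.6837 + 7.3673 = 11.051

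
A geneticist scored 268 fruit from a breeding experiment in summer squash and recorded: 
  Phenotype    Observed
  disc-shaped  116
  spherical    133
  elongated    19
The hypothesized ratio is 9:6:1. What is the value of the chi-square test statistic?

Under the 9:6:1 hypothesis (Σ ratio = 16, N = 268):
  disc-shaped: 268 × 9/16 = 150.75
  spherical: 268 × 6/16 = 100.5
  elongated: 268 × 1/16 = 16.75
χ² = Σ (O − E)² / E
  disc-shaped: (116 − 150.75)² / 150.75 = 8.0104
  spherical: (133 − 100.5)² / 100.5 = 10.5100
  elongated: (19 − 16.75)² / 16.75 = 0.3022
χ² = 8.0104 + 10.5100 + 0.3022 = 18.8226 ≈ 18.823

18.823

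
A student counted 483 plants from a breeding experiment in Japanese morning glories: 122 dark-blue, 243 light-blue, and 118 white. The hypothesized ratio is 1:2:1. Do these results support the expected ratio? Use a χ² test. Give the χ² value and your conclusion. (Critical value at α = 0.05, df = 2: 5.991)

Under the 1:2:1 hypothesis (Σ ratio = 4, N = 483):
  dark-blue: 483 × 1/4 = 120.75
  light-blue: 483 × 2/4 = 241.5
  white: 483 × 1/4 = 120.75
χ² = Σ (O − E)² / E
  dark-blue: (122 − 120.75)² / 120.75 = 0.0129
  light-blue: (243 − 241.5)² / 241.5 = 0.0093
  white: (118 − 120.75)² / 120.75 = 0.0626
χ² = 0.0129 + 0.0093 + 0.0626 = 0.0848 ≈ 0.085
Degrees of freedom = 3 − 1 = 2; critical value at α = 0.05 is 5.991.
Since 0.085 < 5.991, we fail to reject the null hypothesis — the data are consistent with the 1:2:1 ratio.

0.085; consistent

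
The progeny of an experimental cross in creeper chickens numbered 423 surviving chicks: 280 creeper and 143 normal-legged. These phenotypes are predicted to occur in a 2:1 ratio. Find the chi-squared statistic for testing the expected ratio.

0.043

Expected counts for N = 423 under a 2:1 ratio (total parts = 3):
  creeper: 423 × 2/3 = 282
  normal-legged: 423 × 1/3 = 141
χ² = Σ (O − E)² / E
  creeper: (280 − 282)² / 282 = 0.0142
  normal-legged: (143 − 141)² / 141 = 0.0284
χ² = 0.0142 + 0.0284 = 0.0426 ≈ 0.043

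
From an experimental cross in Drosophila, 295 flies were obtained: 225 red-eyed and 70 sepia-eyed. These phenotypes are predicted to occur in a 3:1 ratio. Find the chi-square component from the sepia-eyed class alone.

Under the 3:1 hypothesis (Σ ratio = 4, N = 295):
  red-eyed: 295 × 3/4 = 221.25
  sepia-eyed: 295 × 1/4 = 73.75
Contribution of sepia-eyed: (70 − 73.75)² / 73.75 = 0.1907

0.191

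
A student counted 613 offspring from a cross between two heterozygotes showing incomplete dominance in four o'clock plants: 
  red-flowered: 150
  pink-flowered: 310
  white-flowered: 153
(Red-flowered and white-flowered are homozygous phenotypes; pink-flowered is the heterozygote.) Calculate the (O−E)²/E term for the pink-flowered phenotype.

With incomplete dominance, a heterozygote × heterozygote cross gives a 1:2:1 phenotypic ratio.
The 1:2:1 ratio has 4 parts, so with N = 613 the expected counts are:
  red-flowered: 613 × 1/4 = 153.25
  pink-flowered: 613 × 2/4 = 306.5
  white-flowered: 613 × 1/4 = 153.25
Contribution of pink-flowered: (310 − 306.5)² / 306.5 = 0.0400

0.040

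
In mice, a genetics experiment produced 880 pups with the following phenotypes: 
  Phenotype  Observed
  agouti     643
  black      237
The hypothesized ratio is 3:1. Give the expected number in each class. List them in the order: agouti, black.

Expected counts for N = 880 under a 3:1 ratio (total parts = 4):
  agouti: 880 × 3/4 = 660
  black: 880 × 1/4 = 220

660, 220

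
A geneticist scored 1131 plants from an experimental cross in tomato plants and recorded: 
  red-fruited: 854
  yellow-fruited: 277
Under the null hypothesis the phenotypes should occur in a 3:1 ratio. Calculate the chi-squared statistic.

Expected counts for N = 1131 under a 3:1 ratio (total parts = 4):
  red-fruited: 1131 × 3/4 = 848.25
  yellow-fruited: 1131 × 1/4 = 282.75
χ² = Σ (O − E)² / E
  red-fruited: (854 − 848.25)² / 848.25 = 0.0390
  yellow-fruited: (277 − 282.75)² / 282.75 = 0.1169
χ² = 0.0390 + 0.1169 = 0.1559 ≈ 0.156

0.156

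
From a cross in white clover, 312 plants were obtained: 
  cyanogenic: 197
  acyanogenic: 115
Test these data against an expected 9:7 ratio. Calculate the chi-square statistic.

Under the 9:7 hypothesis (Σ ratio = 16, N = 312):
  cyanogenic: 312 × 9/16 = 175.5
  acyanogenic: 312 × 7/16 = 136.5
χ² = Σ (O − E)² / E
  cyanogenic: (197 − 175.5)² / 175.5 = 2.6339
  acyanogenic: (115 − 136.5)² / 136.5 = 3.3864
χ² = 2.6339 + 3.3864 = 6.0203 ≈ 6.020

6.020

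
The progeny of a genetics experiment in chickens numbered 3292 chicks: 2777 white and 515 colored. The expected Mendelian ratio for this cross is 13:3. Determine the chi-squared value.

20.847

Under the 13:3 hypothesis (Σ ratio = 16, N = 3292):
  white: 3292 × 13/16 = 2674.75
  colored: 3292 × 3/16 = 617.25
χ² = Σ (O − E)² / E
  white: (2777 − 2674.75)² / 2674.75 = 3.9088
  colored: (515 − 617.25)² / 617.25 = 16.9381
χ² = 3.9088 + 16.9381 = 20.8469 ≈ 20.847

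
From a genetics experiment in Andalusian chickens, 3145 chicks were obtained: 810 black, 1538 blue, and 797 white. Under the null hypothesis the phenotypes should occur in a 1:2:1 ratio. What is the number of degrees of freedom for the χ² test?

2

A goodness-of-fit test with 3 phenotype classes has df = 3 − 1 = 2.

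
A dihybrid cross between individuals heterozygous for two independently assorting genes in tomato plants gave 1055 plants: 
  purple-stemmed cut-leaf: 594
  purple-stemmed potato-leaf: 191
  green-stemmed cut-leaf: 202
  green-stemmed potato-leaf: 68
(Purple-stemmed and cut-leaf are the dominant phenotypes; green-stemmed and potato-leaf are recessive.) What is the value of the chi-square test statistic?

0.388

A dihybrid F₂ with independent assortment and complete dominance at both loci gives a 9:3:3:1 phenotypic ratio.
Total ratio parts = 16. Expected numbers out of 1055:
  purple-stemmed cut-leaf: 1055 × 9/16 = 593.4375
  purple-stemmed potato-leaf: 1055 × 3/16 = 197.8125
  green-stemmed cut-leaf: 1055 × 3/16 = 197.8125
  green-stemmed potato-leaf: 1055 × 1/16 = 65.9375
χ² = Σ (O − E)² / E
  purple-stemmed cut-leaf: (594 − 593.4375)² / 593.4375 = 0.0005
  purple-stemmed potato-leaf: (191 − 197.8125)² / 197.8125 = 0.2346
  green-stemmed cut-leaf: (202 − 197.8125)² / 197.8125 = 0.0886
  green-stemmed potato-leaf: (68 − 65.9375)² / 65.9375 = 0.0645
χ² = 0.0005 + 0.2346 + 0.0886 + 0.0645 = 0.3882 ≈ 0.388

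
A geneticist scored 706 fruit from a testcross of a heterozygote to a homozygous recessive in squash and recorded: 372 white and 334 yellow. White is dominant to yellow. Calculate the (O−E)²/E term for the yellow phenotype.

1.023

A testcross of a heterozygote (Aa × aa) gives a 1:1 phenotypic ratio.
Under the 1:1 hypothesis (Σ ratio = 2, N = 706):
  white: 706 × 1/2 = 353
  yellow: 706 × 1/2 = 353
Contribution of yellow: (334 − 353)² / 353 = 1.0227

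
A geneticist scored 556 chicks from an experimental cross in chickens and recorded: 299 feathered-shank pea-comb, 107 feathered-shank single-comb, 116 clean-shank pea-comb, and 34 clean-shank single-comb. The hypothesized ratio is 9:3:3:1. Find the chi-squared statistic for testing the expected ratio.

The 9:3:3:1 ratio has 16 parts, so with N = 556 the expected counts are:
  feathered-shank pea-comb: 556 × 9/16 = 312.75
  feathered-shank single-comb: 556 × 3/16 = 104.25
  clean-shank pea-comb: 556 × 3/16 = 104.25
  clean-shank single-comb: 556 × 1/16 = 34.75
χ² = Σ (O − E)² / E
  feathered-shank pea-comb: (299 − 312.75)² / 312.75 = 0.6045
  feathered-shank single-comb: (107 − 104.25)² / 104.25 = 0.0725
  clean-shank pea-comb: (116 − 104.25)² / 104.25 = 1.3243
  clean-shank single-comb: (34 − 34.75)² / 34.75 = 0.0162
χ² = 0.6045 + 0.0725 + 1.3243 + 0.0162 = 2.0175 ≈ 2.018

2.018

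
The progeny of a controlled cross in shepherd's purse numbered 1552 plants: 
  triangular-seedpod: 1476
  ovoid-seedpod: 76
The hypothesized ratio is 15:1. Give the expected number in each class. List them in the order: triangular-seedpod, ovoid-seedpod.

1455, 97

Expected counts for N = 1552 under a 15:1 ratio (total parts = 16):
  triangular-seedpod: 1552 × 15/16 = 1455
  ovoid-seedpod: 1552 × 1/16 = 97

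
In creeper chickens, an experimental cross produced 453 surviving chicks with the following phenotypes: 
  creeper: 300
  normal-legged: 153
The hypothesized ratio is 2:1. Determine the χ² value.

The 2:1 ratio has 3 parts, so with N = 453 the expected counts are:
  creeper: 453 × 2/3 = 302
  normal-legged: 453 × 1/3 = 151
χ² = Σ (O − E)² / E
  creeper: (300 − 302)² / 302 = 0.0132
  normal-legged: (153 − 151)² / 151 = 0.0265
χ² = 0.0132 + 0.0265 = 0.0397 ≈ 0.040

0.040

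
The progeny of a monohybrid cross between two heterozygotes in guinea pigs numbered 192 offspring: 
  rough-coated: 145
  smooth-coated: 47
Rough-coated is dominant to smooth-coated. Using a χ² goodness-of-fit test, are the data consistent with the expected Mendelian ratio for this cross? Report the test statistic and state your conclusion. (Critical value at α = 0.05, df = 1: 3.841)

For a monohybrid cross between heterozygotes with complete dominance, the expected phenotypic ratio is 3:1.
The 3:1 ratio has 4 parts, so with N = 192 the expected counts are:
  rough-coated: 192 × 3/4 = 144
  smooth-coated: 192 × 1/4 = 48
χ² = Σ (O − E)² / E
  rough-coated: (145 − 144)² / 144 = 0.0069
  smooth-coated: (47 − 48)² / 48 = 0.0208
χ² = 0.0069 + 0.0208 = 0.0277 ≈ 0.028
Degrees of freedom = 2 − 1 = 1; critical value at α = 0.05 is 3.841.
Since 0.028 < 3.841, we fail to reject the null hypothesis — the data are consistent with the 3:1 ratio.

0.028; consistent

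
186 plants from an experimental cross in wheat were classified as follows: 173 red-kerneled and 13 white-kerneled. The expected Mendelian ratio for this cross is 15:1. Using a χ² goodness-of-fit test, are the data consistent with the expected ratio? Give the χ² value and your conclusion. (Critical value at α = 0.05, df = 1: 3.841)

0.173; consistent

The 15:1 ratio has 16 parts, so with N = 186 the expected counts are:
  red-kerneled: 186 × 15/16 = 174.375
  white-kerneled: 186 × 1/16 = 11.625
χ² = Σ (O − E)² / E
  red-kerneled: (173 − 174.375)² / 174.375 = 0.0108
  white-kerneled: (13 − 11.625)² / 11.625 = 0.1626
χ² = 0.0108 + 0.1626 = 0.1734 ≈ 0.173
Degrees of freedom = 2 − 1 = 1; critical value at α = 0.05 is 3.841.
Since 0.173 < 3.841, we fail to reject the null hypothesis — the data are consistent with the 15:1 ratio.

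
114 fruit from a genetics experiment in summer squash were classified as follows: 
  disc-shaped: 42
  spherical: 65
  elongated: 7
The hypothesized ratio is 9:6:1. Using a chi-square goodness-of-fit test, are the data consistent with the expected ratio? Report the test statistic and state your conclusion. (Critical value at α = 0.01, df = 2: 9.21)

Total ratio parts = 16. Expected numbers out of 114:
  disc-shaped: 114 × 9/16 = 64.125
  spherical: 114 × 6/16 = 42.75
  elongated: 114 × 1/16 = 7.125
χ² = Σ (O − E)² / E
  disc-shaped: (42 − 64.125)² / 64.125 = 7.6338
  spherical: (65 − 42.75)² / 42.75 = 11.5804
  elongated: (7 − 7.125)² / 7.125 = 0.0022
χ² = 7.6338 + 11.5804 + 0.0022 = 19.2164 ≈ 19.216
Degrees of freedom = 3 − 1 = 2; critical value at α = 0.01 is 9.21.
Since 19.216 > 9.21, we reject the null hypothesis — the data do not fit the 9:6:1 ratio.

19.216; not consistent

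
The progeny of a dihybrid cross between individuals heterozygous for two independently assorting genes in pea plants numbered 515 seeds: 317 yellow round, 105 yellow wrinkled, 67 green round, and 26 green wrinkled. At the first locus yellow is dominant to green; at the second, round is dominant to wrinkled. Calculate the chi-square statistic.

13.552

A dihybrid F₂ with independent assortment and complete dominance at both loci gives a 9:3:3:1 phenotypic ratio.
Expected counts for N = 515 under a 9:3:3:1 ratio (total parts = 16):
  yellow round: 515 × 9/16 = 289.6875
  yellow wrinkled: 515 × 3/16 = 96.5625
  green round: 515 × 3/16 = 96.5625
  green wrinkled: 515 × 1/16 = 32.1875
χ² = Σ (O − E)² / E
  yellow round: (317 − 289.6875)² / 289.6875 = 2.5751
  yellow wrinkled: (105 − 96.5625)² / 96.5625 = 0.7373
  green round: (67 − 96.5625)² / 96.5625 = 9.0505
  green wrinkled: (26 − 32.1875)² / 32.1875 = 1.1894
χ² = 2.5751 + 0.7373 + 9.0505 + 1.1894 = 13.5523 ≈ 13.552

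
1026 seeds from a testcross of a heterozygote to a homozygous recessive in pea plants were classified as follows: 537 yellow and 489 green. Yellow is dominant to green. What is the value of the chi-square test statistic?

2.246

A testcross of a heterozygote (Aa × aa) gives a 1:1 phenotypic ratio.
The 1:1 ratio has 2 parts, so with N = 1026 the expected counts are:
  yellow: 1026 × 1/2 = 513
  green: 1026 × 1/2 = 513
χ² = Σ (O − E)² / E
  yellow: (537 − 513)² / 513 = 1.1228
  green: (489 − 513)² / 513 = 1.1228
χ² = 1.1228 + 1.1228 = 2.2456 ≈ 2.246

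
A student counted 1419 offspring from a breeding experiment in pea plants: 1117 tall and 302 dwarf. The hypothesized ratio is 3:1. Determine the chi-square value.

Total ratio parts = 4. Expected numbers out of 1419:
  tall: 1419 × 3/4 = 1064.25
  dwarf: 1419 × 1/4 = 354.75
χ² = Σ (O − E)² / E
  tall: (1117 − 1064.25)² / 1064.25 = 2.6146
  dwarf: (302 − 354.75)² / 354.75 = 7.8437
χ² = 2.6146 + 7.8437 = 10.4583 ≈ 10.458

10.458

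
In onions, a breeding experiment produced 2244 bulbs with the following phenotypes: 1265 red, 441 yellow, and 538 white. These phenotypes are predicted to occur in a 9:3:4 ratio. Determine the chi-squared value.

Total ratio parts = 16. Expected numbers out of 2244:
  red: 2244 × 9/16 = 1262.25
  yellow: 2244 × 3/16 = 420.75
  white: 2244 × 4/16 = 561
χ² = Σ (O − E)² / E
  red: (1265 − 1262.25)² / 1262.25 = 0.0060
  yellow: (441 − 420.75)² / 420.75 = 0.9746
  white: (538 − 561)² / 561 = 0.9430
χ² = 0.0060 + 0.9746 + 0.9430 = 1.9236 ≈ 1.924

1.924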